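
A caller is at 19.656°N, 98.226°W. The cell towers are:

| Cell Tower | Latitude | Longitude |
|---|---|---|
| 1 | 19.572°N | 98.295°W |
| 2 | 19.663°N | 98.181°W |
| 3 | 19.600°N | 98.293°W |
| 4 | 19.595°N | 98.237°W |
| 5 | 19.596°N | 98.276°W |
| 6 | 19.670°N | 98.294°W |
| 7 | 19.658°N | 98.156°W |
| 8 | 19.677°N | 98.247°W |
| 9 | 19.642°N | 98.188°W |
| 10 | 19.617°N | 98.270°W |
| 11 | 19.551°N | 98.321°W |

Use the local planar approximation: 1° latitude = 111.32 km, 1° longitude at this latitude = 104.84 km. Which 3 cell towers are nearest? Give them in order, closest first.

Distances from 19.656°N, 98.226°W:
1: 11.822 km
2: 4.782 km
3: 9.392 km
4: 6.888 km
5: 8.491 km
6: 7.297 km
7: 7.342 km
8: 3.211 km
9: 4.278 km
10: 6.335 km
11: 15.356 km
Sorted: 8 (3.211 km) < 9 (4.278 km) < 2 (4.782 km) < 10 (6.335 km) < 4 (6.888 km) < …

8, 9, 2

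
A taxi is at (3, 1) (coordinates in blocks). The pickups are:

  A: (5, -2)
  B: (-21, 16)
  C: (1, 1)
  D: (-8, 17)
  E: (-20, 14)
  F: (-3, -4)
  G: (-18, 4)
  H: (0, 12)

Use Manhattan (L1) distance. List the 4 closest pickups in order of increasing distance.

C, A, F, H

Distances from (3, 1):
A: |2| + |-3| = 2 + 3 = 5 blocks
B: |-24| + |15| = 24 + 15 = 39 blocks
C: |-2| + |0| = 2 + 0 = 2 blocks
D: |-11| + |16| = 11 + 16 = 27 blocks
E: |-23| + |13| = 23 + 13 = 36 blocks
F: |-6| + |-5| = 6 + 5 = 11 blocks
G: |-21| + |3| = 21 + 3 = 24 blocks
H: |-3| + |11| = 3 + 11 = 14 blocks
Sorted: C (2 blocks) < A (5 blocks) < F (11 blocks) < H (14 blocks) < G (24 blocks) < D (27 blocks) < …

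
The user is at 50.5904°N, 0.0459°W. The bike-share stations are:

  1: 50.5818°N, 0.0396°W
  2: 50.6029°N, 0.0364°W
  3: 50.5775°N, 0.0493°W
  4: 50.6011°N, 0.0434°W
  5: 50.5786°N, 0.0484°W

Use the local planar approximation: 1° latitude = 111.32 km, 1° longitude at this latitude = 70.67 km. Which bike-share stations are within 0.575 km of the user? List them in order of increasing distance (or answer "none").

none

Distances from 50.5904°N, 0.0459°W:
1: √((-0.0086·111.32)² + (0.0063·70.67)²) = √(0.916523 + 0.198222) = 1.0558 km
2: √((0.0125·111.32)² + (0.0095·70.67)²) = √(1.936272 + 0.450731) = 1.5450 km
3: √((-0.0129·111.32)² + (-0.0034·70.67)²) = √(2.062176 + 0.057734) = 1.4560 km
4: √((0.0107·111.32)² + (0.0025·70.67)²) = √(1.418776 + 0.031214) = 1.2042 km
5: √((-0.0118·111.32)² + (-0.0025·70.67)²) = √(1.725482 + 0.031214) = 1.3254 km
Threshold 0.575 km: none within range.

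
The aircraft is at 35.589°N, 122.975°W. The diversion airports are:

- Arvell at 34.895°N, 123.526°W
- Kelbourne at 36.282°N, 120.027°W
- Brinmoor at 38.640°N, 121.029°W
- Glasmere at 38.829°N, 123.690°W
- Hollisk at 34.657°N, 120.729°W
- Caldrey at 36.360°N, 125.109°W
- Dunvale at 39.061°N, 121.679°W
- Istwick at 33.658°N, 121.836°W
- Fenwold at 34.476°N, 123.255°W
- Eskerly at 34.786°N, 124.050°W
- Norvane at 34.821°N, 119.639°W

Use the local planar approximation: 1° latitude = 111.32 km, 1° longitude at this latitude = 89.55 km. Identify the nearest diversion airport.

Distances from 35.589°N, 122.975°W:
Arvell: √((-0.694·111.32)² + (-0.551·89.55)²) = √(5968.50190 + 2434.63790) = 91.669 km
Kelbourne: √((0.693·111.32)² + (2.948·89.55)²) = √(5951.31400 + 69692.51524) = 275.034 km
Brinmoor: √((3.051·111.32)² + (1.946·89.55)²) = √(115353.50914 + 30368.04625) = 381.735 km
Glasmere: √((3.240·111.32)² + (-0.715·89.55)²) = √(130087.75406 + 4099.61680) = 366.316 km
Hollisk: √((-0.932·111.32)² + (2.246·89.55)²) = √(10764.11230 + 40452.99532) = 226.312 km
Caldrey: √((0.771·111.32)² + (-2.134·89.55)²) = √(7366.39752 + 36519.09534) = 209.489 km
Dunvale: √((3.472·111.32)² + (1.296·89.55)²) = √(149384.59993 + 13469.18083) = 403.551 km
Istwick: √((-1.931·111.32)² + (1.139·89.55)²) = √(46207.33729 + 10403.47981) = 237.930 km
Fenwold: √((-1.113·111.32)² + (-0.280·89.55)²) = √(15351.00185 + 628.70548) = 126.411 km
Eskerly: √((-0.803·111.32)² + (-1.075·89.55)²) = √(7990.56495 + 9267.19089) = 131.369 km
Norvane: √((-0.768·111.32)² + (3.336·89.55)²) = √(7309.18300 + 89244.87063) = 310.731 km
Minimum: Arvell at 91.669 km.

Arvell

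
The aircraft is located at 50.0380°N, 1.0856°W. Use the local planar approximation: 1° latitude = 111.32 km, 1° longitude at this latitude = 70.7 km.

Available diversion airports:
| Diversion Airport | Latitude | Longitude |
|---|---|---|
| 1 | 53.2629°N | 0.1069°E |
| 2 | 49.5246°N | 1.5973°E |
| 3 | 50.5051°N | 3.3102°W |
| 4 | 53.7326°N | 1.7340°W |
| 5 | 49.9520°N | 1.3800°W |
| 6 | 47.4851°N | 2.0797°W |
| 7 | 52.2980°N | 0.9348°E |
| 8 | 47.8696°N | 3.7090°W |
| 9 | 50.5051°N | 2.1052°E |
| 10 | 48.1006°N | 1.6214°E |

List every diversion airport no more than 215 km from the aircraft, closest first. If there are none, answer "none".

5, 3, 2

Distances from 50.0380°N, 1.0856°W:
1: √((3.2249·111.32)² + (1.1925·70.7)²) = √(128878.033241 + 7108.133945) = 368.7630 km
2: √((-0.5134·111.32)² + (2.6829·70.7)²) = √(3266.315441 + 35978.893142) = 198.1040 km
3: √((0.4671·111.32)² + (-2.2246·70.7)²) = √(2703.747494 + 24736.753044) = 165.6517 km
4: √((3.6946·111.32)² + (-0.6484·70.7)²) = √(169153.600801 + 2101.477962) = 413.8298 km
5: √((-0.0860·111.32)² + (-0.2944·70.7)²) = √(91.652285 + 433.225926) = 22.9102 km
6: √((-2.5529·111.32)² + (-0.9941·70.7)²) = √(80763.289960 + 4939.681815) = 292.7507 km
7: √((2.2600·111.32)² + (2.0204·70.7)²) = √(63294.106522 + 20403.916956) = 289.3061 km
8: √((-2.1684·111.32)² + (-2.6234·70.7)²) = √(58267.340034 + 34400.745636) = 304.4143 km
9: √((0.4671·111.32)² + (3.1908·70.7)²) = √(2703.747494 + 50890.649581) = 231.5046 km
10: √((-1.9374·111.32)² + (2.7070·70.7)²) = √(46514.138975 + 36628.179948) = 288.3441 km
Threshold 215 km: 5 (22.9102 km), 3 (165.6517 km), 2 (198.1040 km) are within range.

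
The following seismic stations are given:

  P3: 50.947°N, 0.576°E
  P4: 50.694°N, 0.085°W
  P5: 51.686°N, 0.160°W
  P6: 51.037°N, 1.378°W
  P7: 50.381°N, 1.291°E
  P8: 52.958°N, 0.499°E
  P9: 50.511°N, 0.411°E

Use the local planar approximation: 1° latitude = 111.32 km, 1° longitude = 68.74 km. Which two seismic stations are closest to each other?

P4 and P9

Pairwise distances:
P3–P4: 53.458 km
P3–P5: 96.578 km
P3–P6: 134.691 km
P3–P7: 79.910 km
P3–P8: 223.927 km
P3–P9: 49.843 km
P4–P5: 110.550 km
P4–P6: 96.735 km
P4–P7: 100.800 km
P4–P8: 255.206 km
P4–P9: 39.717 km
P5–P6: 110.587 km
P5–P7: 176.217 km
P5–P8: 148.669 km
P5–P9: 136.563 km
P6–P7: 197.466 km
P6–P8: 249.755 km
P6–P9: 136.205 km
P7–P8: 291.992 km
P7–P9: 62.198 km
P8–P9: 272.467 km
Closest pair: P4–P9 at 39.717 km.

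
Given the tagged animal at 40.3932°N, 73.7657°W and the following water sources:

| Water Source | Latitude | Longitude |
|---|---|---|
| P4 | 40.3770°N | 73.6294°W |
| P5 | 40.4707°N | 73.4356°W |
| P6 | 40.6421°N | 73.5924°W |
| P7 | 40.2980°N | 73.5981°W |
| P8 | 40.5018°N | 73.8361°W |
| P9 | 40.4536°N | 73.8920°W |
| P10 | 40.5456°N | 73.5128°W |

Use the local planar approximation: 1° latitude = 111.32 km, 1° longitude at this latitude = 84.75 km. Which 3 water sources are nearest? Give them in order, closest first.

P4, P9, P8

Distances from 40.3932°N, 73.7657°W:
P4: √((-0.0162·111.32)² + (0.1363·84.75)²) = √(3.252194 + 133.435420) = 11.6913 km
P5: √((0.0775·111.32)² + (0.3301·84.75)²) = √(74.430305 + 782.655177) = 29.2760 km
P6: √((0.2489·111.32)² + (0.1733·84.75)²) = √(767.708216 + 215.713109) = 31.3595 km
P7: √((-0.0952·111.32)² + (0.1676·84.75)²) = √(112.310482 + 201.756457) = 17.7219 km
P8: √((0.1086·111.32)² + (-0.0704·84.75)²) = √(146.152432 + 35.597929) = 13.4815 km
P9: √((0.0604·111.32)² + (-0.1263·84.75)²) = √(45.208518 + 114.574010) = 12.6405 km
P10: √((0.1524·111.32)² + (0.2529·84.75)²) = √(287.816925 + 459.385277) = 27.3350 km
Sorted: P4 (11.6913 km) < P9 (12.6405 km) < P8 (13.4815 km) < P7 (17.7219 km) < P10 (27.3350 km) < …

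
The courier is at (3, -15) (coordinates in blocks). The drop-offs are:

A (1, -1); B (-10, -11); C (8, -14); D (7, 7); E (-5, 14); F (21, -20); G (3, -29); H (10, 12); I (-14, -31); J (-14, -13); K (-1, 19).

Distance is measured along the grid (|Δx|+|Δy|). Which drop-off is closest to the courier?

C

Distances from (3, -15):
A: 16 blocks
B: 17 blocks
C: 6 blocks
D: 26 blocks
E: 37 blocks
F: 23 blocks
G: 14 blocks
H: 34 blocks
I: 33 blocks
J: 19 blocks
K: 38 blocks
Minimum: C at 6 blocks.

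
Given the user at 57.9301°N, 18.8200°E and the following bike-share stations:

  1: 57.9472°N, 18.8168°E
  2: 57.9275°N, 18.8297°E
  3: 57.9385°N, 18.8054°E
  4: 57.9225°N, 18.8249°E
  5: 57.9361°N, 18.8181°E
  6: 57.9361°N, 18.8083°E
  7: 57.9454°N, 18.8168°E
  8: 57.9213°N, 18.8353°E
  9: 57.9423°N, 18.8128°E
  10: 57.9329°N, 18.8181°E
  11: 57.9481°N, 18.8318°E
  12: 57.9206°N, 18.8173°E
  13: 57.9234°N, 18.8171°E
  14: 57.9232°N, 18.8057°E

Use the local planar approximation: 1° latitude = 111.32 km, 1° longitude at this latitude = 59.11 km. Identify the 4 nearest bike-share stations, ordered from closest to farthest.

Distances from 57.9301°N, 18.8200°E:
1: √((0.0171·111.32)² + (-0.0032·59.11)²) = √(3.623586 + 0.035778) = 1.9129 km
2: √((-0.0026·111.32)² + (0.0097·59.11)²) = √(0.083771 + 0.328750) = 0.6423 km
3: √((0.0084·111.32)² + (-0.0146·59.11)²) = √(0.874390 + 0.744779) = 1.2725 km
4: √((-0.0076·111.32)² + (0.0049·59.11)²) = √(0.715770 + 0.083891) = 0.8942 km
5: √((0.0060·111.32)² + (-0.0019·59.11)²) = √(0.446117 + 0.012613) = 0.6773 km
6: √((0.0060·111.32)² + (-0.0117·59.11)²) = √(0.446117 + 0.478293) = 0.9615 km
7: √((0.0153·111.32)² + (-0.0032·59.11)²) = √(2.900877 + 0.035778) = 1.7137 km
8: √((-0.0088·111.32)² + (0.0153·59.11)²) = √(0.959648 + 0.817909) = 1.3333 km
9: √((0.0122·111.32)² + (-0.0072·59.11)²) = √(1.844446 + 0.181129) = 1.4232 km
10: √((0.0028·111.32)² + (-0.0019·59.11)²) = √(0.097154 + 0.012613) = 0.3313 km
11: √((0.0180·111.32)² + (0.0118·59.11)²) = √(4.015054 + 0.486503) = 2.1217 km
12: √((-0.0095·111.32)² + (-0.0027·59.11)²) = √(1.118391 + 0.025471) = 1.0695 km
13: √((-0.0067·111.32)² + (-0.0029·59.11)²) = √(0.556283 + 0.029384) = 0.7653 km
14: √((-0.0069·111.32)² + (-0.0143·59.11)²) = √(0.589990 + 0.714486) = 1.1421 km
Sorted: 10 (0.3313 km) < 2 (0.6423 km) < 5 (0.6773 km) < 13 (0.7653 km) < 4 (0.8942 km) < 6 (0.9615 km) < …

10, 2, 5, 13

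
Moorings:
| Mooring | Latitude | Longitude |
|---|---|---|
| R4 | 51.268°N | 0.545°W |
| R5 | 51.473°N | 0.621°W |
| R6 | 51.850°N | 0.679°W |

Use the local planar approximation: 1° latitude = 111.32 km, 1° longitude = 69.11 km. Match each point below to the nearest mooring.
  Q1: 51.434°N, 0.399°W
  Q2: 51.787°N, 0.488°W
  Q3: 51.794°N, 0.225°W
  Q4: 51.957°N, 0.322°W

Q1→R5; Q2→R6; Q3→R6; Q4→R6

Q1 at 51.434°N, 0.399°W:
  R4: 21.054 km
  R5: 15.945 km
  R6: 50.190 km
  → nearest: R5 (15.945 km)
Q2 at 51.787°N, 0.488°W:
  R4: 57.909 km
  R5: 36.143 km
  R6: 14.947 km
  → nearest: R6 (14.947 km)
Q3 at 51.794°N, 0.225°W:
  R4: 62.591 km
  R5: 45.010 km
  R6: 31.989 km
  → nearest: R6 (31.989 km)
Q4 at 51.957°N, 0.322°W:
  R4: 78.233 km
  R5: 57.706 km
  R6: 27.397 km
  → nearest: R6 (27.397 km)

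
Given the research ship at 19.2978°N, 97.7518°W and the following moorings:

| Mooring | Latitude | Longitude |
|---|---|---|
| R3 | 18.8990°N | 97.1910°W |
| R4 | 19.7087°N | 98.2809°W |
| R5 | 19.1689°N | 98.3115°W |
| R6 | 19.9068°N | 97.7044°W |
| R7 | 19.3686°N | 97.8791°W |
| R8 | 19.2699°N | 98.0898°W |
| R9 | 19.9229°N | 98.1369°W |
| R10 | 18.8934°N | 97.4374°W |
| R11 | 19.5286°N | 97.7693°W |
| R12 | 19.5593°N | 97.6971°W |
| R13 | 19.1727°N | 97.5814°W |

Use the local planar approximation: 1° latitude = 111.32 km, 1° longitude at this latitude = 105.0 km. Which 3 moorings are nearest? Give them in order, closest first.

R7, R13, R11

Distances from 19.2978°N, 97.7518°W:
R3: 73.7441 km
R4: 71.9631 km
R5: 60.4949 km
R6: 67.9763 km
R7: 15.5171 km
R8: 35.6256 km
R9: 80.4814 km
R10: 55.8247 km
R11: 25.7583 km
R12: 29.6714 km
R13: 22.6729 km
Sorted: R7 (15.5171 km) < R13 (22.6729 km) < R11 (25.7583 km) < R12 (29.6714 km) < R8 (35.6256 km) < …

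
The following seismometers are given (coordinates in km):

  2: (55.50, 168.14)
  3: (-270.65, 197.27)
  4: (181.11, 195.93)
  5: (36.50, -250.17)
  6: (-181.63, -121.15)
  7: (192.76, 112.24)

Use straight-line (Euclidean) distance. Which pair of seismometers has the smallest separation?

4 and 7

Pairwise distances:
4–7: 84.50 km
2–4: 128.65 km
2–7: 148.21 km
5–6: 253.43 km
2–3: 327.45 km
3–6: 330.63 km
2–6: 374.06 km
5–7: 394.66 km
2–5: 418.74 km
6–7: 441.18 km
3–4: 451.76 km
4–5: 468.95 km
3–7: 471.15 km
4–6: 481.79 km
3–5: 542.72 km
Closest pair: 4–7 at 84.50 km.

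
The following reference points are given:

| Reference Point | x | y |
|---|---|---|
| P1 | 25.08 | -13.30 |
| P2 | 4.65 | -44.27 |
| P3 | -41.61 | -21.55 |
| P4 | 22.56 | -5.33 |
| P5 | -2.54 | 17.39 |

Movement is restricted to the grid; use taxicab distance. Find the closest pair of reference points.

Pairwise distances:
P1–P4: |-2.52| + |7.97| = 2.52 + 7.97 = 10.49
P4–P5: |-25.10| + |22.72| = 25.10 + 22.72 = 47.82
P1–P2: |-20.43| + |-30.97| = 20.43 + 30.97 = 51.40
P2–P4: |17.91| + |38.94| = 17.91 + 38.94 = 56.85
P1–P5: |-27.62| + |30.69| = 27.62 + 30.69 = 58.31
P2–P5: |-7.19| + |61.66| = 7.19 + 61.66 = 68.85
P2–P3: |-46.26| + |22.72| = 46.26 + 22.72 = 68.98
P1–P3: |-66.69| + |-8.25| = 66.69 + 8.25 = 74.94
P3–P5: |39.07| + |38.94| = 39.07 + 38.94 = 78.01
P3–P4: |64.17| + |16.22| = 64.17 + 16.22 = 80.39
Closest pair: P1–P4 at 10.49.

P1 and P4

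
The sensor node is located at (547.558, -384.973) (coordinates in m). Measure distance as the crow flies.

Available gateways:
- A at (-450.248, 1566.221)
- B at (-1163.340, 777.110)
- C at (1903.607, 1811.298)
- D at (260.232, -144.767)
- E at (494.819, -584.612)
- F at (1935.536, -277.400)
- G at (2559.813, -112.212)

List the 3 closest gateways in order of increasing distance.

E, D, F

Distances from (547.558, -384.973):
A: √((-997.806)² + (1951.194)²) = √(995616.81364 + 3807158.02564) = 2191.523 m
B: √((-1710.898)² + (1162.083)²) = √(2927171.96640 + 1350436.89889) = 2068.238 m
C: √((1356.049)² + (2196.271)²) = √(1838868.89040 + 4823606.30544) = 2581.177 m
D: √((-287.326)² + (240.206)²) = √(82556.23028 + 57698.92244) = 374.507 m
E: √((-52.739)² + (-199.639)²) = √(2781.40212 + 39855.73032) = 206.488 m
F: √((1387.978)² + (107.573)²) = √(1926482.92848 + 11571.95033) = 1392.140 m
G: √((2012.255)² + (272.761)²) = √(4049170.18503 + 74398.56312) = 2030.657 m
Sorted: E (206.488 m) < D (374.507 m) < F (1392.140 m) < G (2030.657 m) < B (2068.238 m) < …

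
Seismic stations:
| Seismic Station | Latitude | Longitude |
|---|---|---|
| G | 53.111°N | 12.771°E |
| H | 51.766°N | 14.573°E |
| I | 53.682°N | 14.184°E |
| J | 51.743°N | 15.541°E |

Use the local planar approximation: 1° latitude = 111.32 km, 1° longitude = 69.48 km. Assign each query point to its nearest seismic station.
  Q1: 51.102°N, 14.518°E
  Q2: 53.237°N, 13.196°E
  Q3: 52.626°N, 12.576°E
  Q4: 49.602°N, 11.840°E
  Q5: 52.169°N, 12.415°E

Q1→H; Q2→G; Q3→G; Q4→H; Q5→G

Q1 at 51.102°N, 14.518°E:
  G: √((2.009·111.32)² + (-1.747·69.48)²) = √(50015.69049 + 14733.48311) = 254.459 km
  H: √((0.664·111.32)² + (0.055·69.48)²) = √(5463.64602 + 14.60310) = 74.015 km
  I: √((2.580·111.32)² + (-0.334·69.48)²) = √(82487.05667 + 538.53329) = 288.142 km
  J: √((0.641·111.32)² + (1.023·69.48)²) = √(5091.69586 + 5052.08777) = 100.716 km
  → nearest: H (74.015 km)
Q2 at 53.237°N, 13.196°E:
  G: √((-0.126·111.32)² + (-0.425·69.48)²) = √(196.73765 + 871.96184) = 32.691 km
  H: √((-1.471·111.32)² + (1.377·69.48)²) = √(26814.62580 + 9153.50662) = 189.653 km
  I: √((0.445·111.32)² + (0.988·69.48)²) = √(2453.95400 + 4712.30627) = 84.654 km
  J: √((-1.494·111.32)² + (2.345·69.48)²) = √(27659.70795 + 26546.38042) = 232.822 km
  → nearest: G (32.691 km)
Q3 at 52.626°N, 12.576°E:
  G: √((0.485·111.32)² + (0.195·69.48)²) = √(2914.94170 + 183.56456) = 55.664 km
  H: √((-0.860·111.32)² + (1.997·69.48)²) = √(9165.22852 + 19251.99540) = 168.574 km
  I: √((1.056·111.32)² + (1.608·69.48)²) = √(13818.92411 + 12482.21642) = 162.176 km
  J: √((-0.883·111.32)² + (2.965·69.48)²) = √(9662.01712 + 42439.37847) = 228.257 km
  → nearest: G (55.664 km)
Q4 at 49.602°N, 11.840°E:
  G: √((3.509·111.32)² + (0.931·69.48)²) = √(152585.45313 + 4184.26307) = 395.942 km
  H: √((2.164·111.32)² + (2.733·69.48)²) = √(58031.11408 + 36057.77156) = 306.739 km
  I: √((4.080·111.32)² + (2.344·69.48)²) = √(206284.55925 + 26523.74441) = 482.502 km
  J: √((2.141·111.32)² + (3.701·69.48)²) = √(56804.10610 + 66123.79788) = 350.611 km
  → nearest: H (306.739 km)
Q5 at 52.169°N, 12.415°E:
  G: √((0.942·111.32)² + (0.356·69.48)²) = √(10996.34105 + 611.81429) = 107.741 km
  H: √((-0.403·111.32)² + (2.158·69.48)²) = √(2012.59546 + 22481.35586) = 156.505 km
  I: √((1.513·111.32)² + (1.769·69.48)²) = √(28367.70823 + 15106.89760) = 208.506 km
  J: √((-0.426·111.32)² + (3.126·69.48)²) = √(2248.87643 + 47173.44214) = 222.311 km
  → nearest: G (107.741 km)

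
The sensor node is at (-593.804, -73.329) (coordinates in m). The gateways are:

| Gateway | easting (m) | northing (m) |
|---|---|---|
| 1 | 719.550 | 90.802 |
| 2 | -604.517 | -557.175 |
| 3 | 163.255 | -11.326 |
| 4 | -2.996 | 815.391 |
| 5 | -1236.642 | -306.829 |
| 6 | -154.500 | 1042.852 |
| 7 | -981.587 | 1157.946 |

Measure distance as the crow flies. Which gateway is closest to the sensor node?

2

Distances from (-593.804, -73.329):
1: 1323.570 m
2: 483.965 m
3: 759.594 m
4: 1067.182 m
5: 683.932 m
6: 1199.520 m
7: 1290.897 m
Minimum: 2 at 483.965 m.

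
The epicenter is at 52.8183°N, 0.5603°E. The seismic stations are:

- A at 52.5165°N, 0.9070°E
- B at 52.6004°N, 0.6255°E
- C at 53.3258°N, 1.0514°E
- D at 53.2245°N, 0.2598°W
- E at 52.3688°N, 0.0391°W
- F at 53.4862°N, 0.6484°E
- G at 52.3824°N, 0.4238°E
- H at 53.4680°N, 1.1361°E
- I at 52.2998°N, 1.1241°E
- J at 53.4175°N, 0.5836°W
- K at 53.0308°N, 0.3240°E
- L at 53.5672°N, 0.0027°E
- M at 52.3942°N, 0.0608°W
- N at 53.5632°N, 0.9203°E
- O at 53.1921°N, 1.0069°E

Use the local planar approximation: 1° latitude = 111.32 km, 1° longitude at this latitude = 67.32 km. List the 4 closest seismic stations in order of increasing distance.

B, K, A, G

Distances from 52.8183°N, 0.5603°E:
A: √((-0.3018·111.32)² + (0.3467·67.32)²) = √(1128.716480 + 544.748318) = 40.9080 km
B: √((-0.2179·111.32)² + (0.0652·67.32)²) = √(588.384002 + 19.265638) = 24.6506 km
C: √((0.5075·111.32)² + (0.4911·67.32)²) = √(3191.673726 + 1093.019935) = 65.4576 km
D: √((0.4062·111.32)² + (-0.8201·67.32)²) = √(2044.684164 + 3048.048256) = 71.3634 km
E: √((-0.4495·111.32)² + (-0.5994·67.32)²) = √(2503.835470 + 1628.252268) = 64.2813 km
F: √((0.6679·111.32)² + (0.0881·67.32)²) = √(5528.015884 + 35.175480) = 74.5868 km
G: √((-0.4359·111.32)² + (-0.1365·67.32)²) = √(2354.616231 + 84.441029) = 49.3868 km
H: √((0.6497·111.32)² + (0.5758·67.32)²) = √(5230.848344 + 1502.559005) = 82.0573 km
I: √((-0.5185·111.32)² + (0.5638·67.32)²) = √(3331.531445 + 1440.583240) = 69.0805 km
J: √((0.5992·111.32)² + (-1.1439·67.32)²) = √(4449.282738 + 5930.131646) = 101.8794 km
K: √((0.2125·111.32)² + (-0.2363·67.32)²) = √(559.582680 + 253.055428) = 28.5068 km
L: √((0.7489·111.32)² + (-0.5576·67.32)²) = √(6950.148060 + 1409.073816) = 91.4288 km
M: √((-0.4241·111.32)² + (-0.6211·67.32)²) = √(2228.860770 + 1748.281142) = 63.0646 km
N: √((0.7449·111.32)² + (0.3600·67.32)²) = √(6876.102530 + 587.344919) = 86.3912 km
O: √((0.3738·111.32)² + (0.4466·67.32)²) = √(1731.509942 + 903.910960) = 51.3364 km
Sorted: B (24.6506 km) < K (28.5068 km) < A (40.9080 km) < G (49.3868 km) < O (51.3364 km) < M (63.0646 km) < …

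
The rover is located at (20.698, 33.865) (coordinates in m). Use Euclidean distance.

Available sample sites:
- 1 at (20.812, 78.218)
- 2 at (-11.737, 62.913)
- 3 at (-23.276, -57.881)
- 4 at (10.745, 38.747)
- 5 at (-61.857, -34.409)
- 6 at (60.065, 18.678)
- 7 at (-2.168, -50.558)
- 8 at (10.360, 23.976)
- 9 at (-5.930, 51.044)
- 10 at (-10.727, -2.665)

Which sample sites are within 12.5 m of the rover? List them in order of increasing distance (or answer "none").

Distances from (20.698, 33.865):
1: 44.353 m
2: 43.541 m
3: 101.740 m
4: 11.086 m
5: 107.129 m
6: 42.195 m
7: 87.465 m
8: 14.306 m
9: 31.689 m
10: 48.187 m
Threshold 12.5 m: 4 (11.086 m) is within range.

4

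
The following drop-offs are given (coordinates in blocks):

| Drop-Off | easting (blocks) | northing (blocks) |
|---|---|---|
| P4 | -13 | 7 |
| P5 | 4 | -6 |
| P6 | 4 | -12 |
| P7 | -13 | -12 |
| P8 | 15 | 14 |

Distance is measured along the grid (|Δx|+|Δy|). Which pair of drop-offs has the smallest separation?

P5 and P6

Pairwise distances:
P4–P5: 30 blocks
P4–P6: 36 blocks
P4–P7: 19 blocks
P4–P8: 35 blocks
P5–P6: 6 blocks
P5–P7: 23 blocks
P5–P8: 31 blocks
P6–P7: 17 blocks
P6–P8: 37 blocks
P7–P8: 54 blocks
Closest pair: P5–P6 at 6 blocks.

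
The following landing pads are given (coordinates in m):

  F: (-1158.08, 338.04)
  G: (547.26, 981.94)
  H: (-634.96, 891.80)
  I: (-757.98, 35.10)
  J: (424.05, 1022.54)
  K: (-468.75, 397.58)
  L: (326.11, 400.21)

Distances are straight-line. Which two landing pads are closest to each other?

G and J

Pairwise distances:
F–G: 1822.85 m
F–H: 761.78 m
F–I: 501.85 m
F–J: 1723.85 m
F–K: 691.90 m
F–L: 1485.49 m
G–H: 1185.65 m
G–I: 1612.50 m
G–J: 129.73 m
G–K: 1172.07 m
G–L: 622.35 m
H–I: 865.49 m
H–J: 1067.05 m
H–K: 521.42 m
H–L: 1079.50 m
I–J: 1540.21 m
I–K: 463.73 m
I–L: 1143.92 m
J–K: 1089.80 m
J–L: 629.99 m
K–L: 794.86 m
Closest pair: G–J at 129.73 m.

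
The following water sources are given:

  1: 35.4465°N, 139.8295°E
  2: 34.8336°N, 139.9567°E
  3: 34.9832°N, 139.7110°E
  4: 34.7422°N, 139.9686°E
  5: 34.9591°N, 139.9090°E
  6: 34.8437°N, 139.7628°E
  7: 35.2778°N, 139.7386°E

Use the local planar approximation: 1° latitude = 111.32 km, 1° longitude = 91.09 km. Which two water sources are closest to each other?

Pairwise distances:
1–2: 69.2049 km
1–3: 52.6920 km
1–4: 79.4199 km
1–5: 54.7385 km
1–6: 67.3782 km
1–7: 20.5240 km
2–3: 27.8969 km
2–4: 10.2322 km
2–5: 14.6307 km
2–6: 17.6981 km
2–7: 53.2900 km
3–4: 35.6419 km
3–5: 18.2343 km
3–6: 16.2302 km
3–7: 32.8911 km
4–5: 24.7481 km
4–6: 21.8882 km
4–7: 63.1968 km
5–6: 18.5035 km
5–7: 38.7245 km
6–7: 48.3743 km
Closest pair: 2–4 at 10.2322 km.

2 and 4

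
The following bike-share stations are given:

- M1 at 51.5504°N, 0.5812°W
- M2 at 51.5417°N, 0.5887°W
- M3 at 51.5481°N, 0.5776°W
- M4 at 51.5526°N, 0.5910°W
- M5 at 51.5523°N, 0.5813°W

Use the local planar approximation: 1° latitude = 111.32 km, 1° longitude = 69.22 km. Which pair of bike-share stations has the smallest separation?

M1 and M5

Pairwise distances:
M1–M2: 1.0989 km
M1–M3: 0.3573 km
M1–M4: 0.7212 km
M1–M5: 0.2116 km
M2–M3: 1.0478 km
M2–M4: 1.2238 km
M2–M5: 1.2864 km
M3–M4: 1.0542 km
M3–M5: 0.5331 km
M4–M5: 0.6723 km
Closest pair: M1–M5 at 0.2116 km.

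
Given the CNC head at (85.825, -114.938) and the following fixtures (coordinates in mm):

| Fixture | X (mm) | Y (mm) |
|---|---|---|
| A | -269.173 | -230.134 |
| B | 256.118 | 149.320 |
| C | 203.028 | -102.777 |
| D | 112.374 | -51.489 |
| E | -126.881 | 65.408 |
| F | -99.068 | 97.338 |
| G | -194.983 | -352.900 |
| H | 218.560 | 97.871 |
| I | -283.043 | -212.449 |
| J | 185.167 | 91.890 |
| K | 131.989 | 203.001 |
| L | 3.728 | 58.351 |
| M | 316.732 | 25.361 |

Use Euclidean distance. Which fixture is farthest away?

Distances from (85.825, -114.938):
A: 373.221 mm
B: 314.376 mm
C: 117.832 mm
D: 68.780 mm
E: 278.870 mm
F: 281.508 mm
G: 368.075 mm
H: 250.811 mm
I: 381.539 mm
J: 229.449 mm
K: 321.273 mm
L: 191.752 mm
M: 270.189 mm
Maximum: I at 381.539 mm.

I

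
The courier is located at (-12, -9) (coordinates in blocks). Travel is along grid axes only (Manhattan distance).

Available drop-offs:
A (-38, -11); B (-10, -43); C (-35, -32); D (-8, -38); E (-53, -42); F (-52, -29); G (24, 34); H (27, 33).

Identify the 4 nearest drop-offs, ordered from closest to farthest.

Distances from (-12, -9):
A: |-26| + |-2| = 26 + 2 = 28 blocks
B: |2| + |-34| = 2 + 34 = 36 blocks
C: |-23| + |-23| = 23 + 23 = 46 blocks
D: |4| + |-29| = 4 + 29 = 33 blocks
E: |-41| + |-33| = 41 + 33 = 74 blocks
F: |-40| + |-20| = 40 + 20 = 60 blocks
G: |36| + |43| = 36 + 43 = 79 blocks
H: |39| + |42| = 39 + 42 = 81 blocks
Sorted: A (28 blocks) < D (33 blocks) < B (36 blocks) < C (46 blocks) < F (60 blocks) < E (74 blocks) < …

A, D, B, C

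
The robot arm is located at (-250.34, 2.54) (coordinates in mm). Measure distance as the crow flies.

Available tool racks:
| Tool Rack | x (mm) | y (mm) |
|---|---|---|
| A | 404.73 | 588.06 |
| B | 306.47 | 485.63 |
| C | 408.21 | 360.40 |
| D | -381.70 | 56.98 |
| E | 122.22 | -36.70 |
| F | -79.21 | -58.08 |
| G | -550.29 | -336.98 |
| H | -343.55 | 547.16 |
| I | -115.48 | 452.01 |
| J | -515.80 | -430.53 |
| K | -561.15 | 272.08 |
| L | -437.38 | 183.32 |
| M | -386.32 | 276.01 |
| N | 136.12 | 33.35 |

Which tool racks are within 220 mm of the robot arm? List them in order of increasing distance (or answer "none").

Distances from (-250.34, 2.54):
A: 878.61 mm
B: 737.17 mm
C: 749.50 mm
D: 142.19 mm
E: 374.62 mm
F: 181.55 mm
G: 453.04 mm
H: 552.54 mm
I: 469.27 mm
J: 507.96 mm
K: 411.41 mm
L: 260.13 mm
M: 305.41 mm
N: 387.69 mm
Threshold 220 mm: D (142.19 mm), F (181.55 mm) are within range.

D, F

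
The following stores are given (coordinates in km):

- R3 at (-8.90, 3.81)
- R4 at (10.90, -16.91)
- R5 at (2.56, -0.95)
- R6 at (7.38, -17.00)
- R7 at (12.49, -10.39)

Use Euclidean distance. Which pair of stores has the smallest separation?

Pairwise distances:
R3–R4: √((19.80)² + (-20.72)²) = √(392.0400 + 429.3184) = 28.66 km
R3–R5: √((11.46)² + (-4.76)²) = √(131.3316 + 22.6576) = 12.41 km
R3–R6: √((16.28)² + (-20.81)²) = √(265.0384 + 433.0561) = 26.42 km
R3–R7: √((21.39)² + (-14.20)²) = √(457.5321 + 201.6400) = 25.67 km
R4–R5: √((-8.34)² + (15.96)²) = √(69.5556 + 254.7216) = 18.01 km
R4–R6: √((-3.52)² + (-0.09)²) = √(12.3904 + 0.0081) = 3.52 km
R4–R7: √((1.59)² + (6.52)²) = √(2.5281 + 42.5104) = 6.71 km
R5–R6: √((4.82)² + (-16.05)²) = √(23.2324 + 257.6025) = 16.76 km
R5–R7: √((9.93)² + (-9.44)²) = √(98.6049 + 89.1136) = 13.70 km
R6–R7: √((5.11)² + (6.61)²) = √(26.1121 + 43.6921) = 8.35 km
Closest pair: R4–R6 at 3.52 km.

R4 and R6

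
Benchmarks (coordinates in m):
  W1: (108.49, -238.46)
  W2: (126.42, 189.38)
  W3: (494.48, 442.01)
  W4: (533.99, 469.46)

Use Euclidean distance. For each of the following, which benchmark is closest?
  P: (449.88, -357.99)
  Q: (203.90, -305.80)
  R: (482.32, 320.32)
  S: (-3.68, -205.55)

P→W1; Q→W1; R→W3; S→W1

P at (449.88, -357.99):
  W1: 361.71 m
  W2: 635.80 m
  W3: 801.24 m
  W4: 831.71 m
  → nearest: W1 (361.71 m)
Q at (203.90, -305.80):
  W1: 116.78 m
  W2: 501.20 m
  W3: 802.28 m
  W4: 842.61 m
  → nearest: W1 (116.78 m)
R at (482.32, 320.32):
  W1: 672.30 m
  W2: 379.22 m
  W3: 122.30 m
  W4: 157.84 m
  → nearest: W3 (122.30 m)
S at (-3.68, -205.55):
  W1: 116.90 m
  W2: 415.81 m
  W3: 817.01 m
  W4: 862.98 m
  → nearest: W1 (116.90 m)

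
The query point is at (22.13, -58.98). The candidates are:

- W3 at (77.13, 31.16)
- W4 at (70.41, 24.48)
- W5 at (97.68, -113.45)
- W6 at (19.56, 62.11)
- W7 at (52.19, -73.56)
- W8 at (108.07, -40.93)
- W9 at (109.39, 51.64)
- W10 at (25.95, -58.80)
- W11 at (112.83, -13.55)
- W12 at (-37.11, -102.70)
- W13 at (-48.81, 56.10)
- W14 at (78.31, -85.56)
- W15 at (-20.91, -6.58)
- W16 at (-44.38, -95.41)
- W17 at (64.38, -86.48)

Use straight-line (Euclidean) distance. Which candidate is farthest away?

Distances from (22.13, -58.98):
W3: √((55.00)² + (90.14)²) = √(3025.0000 + 8125.2196) = 105.59
W4: √((48.28)² + (83.46)²) = √(2330.9584 + 6965.5716) = 96.42
W5: √((75.55)² + (-54.47)²) = √(5707.8025 + 2966.9809) = 93.14
W6: √((-2.57)² + (121.09)²) = √(6.6049 + 14662.7881) = 121.12
W7: √((30.06)² + (-14.58)²) = √(903.6036 + 212.5764) = 33.41
W8: √((85.94)² + (18.05)²) = √(7385.6836 + 325.8025) = 87.82
W9: √((87.26)² + (110.62)²) = √(7614.3076 + 12236.7844) = 140.89
W10: √((3.82)² + (0.18)²) = √(14.5924 + 0.0324) = 3.82
W11: √((90.70)² + (45.43)²) = √(8226.4900 + 2063.8849) = 101.44
W12: √((-59.24)² + (-43.72)²) = √(3509.3776 + 1911.4384) = 73.63
W13: √((-70.94)² + (115.08)²) = √(5032.4836 + 13243.4064) = 135.19
W14: √((56.18)² + (-26.58)²) = √(3156.1924 + 706.4964) = 62.15
W15: √((-43.04)² + (52.40)²) = √(1852.4416 + 2745.7600) = 67.81
W16: √((-66.51)² + (-36.43)²) = √(4423.5801 + 1327.1449) = 75.83
W17: √((42.25)² + (-27.50)²) = √(1785.0625 + 756.2500) = 50.41
Maximum: W9 at 140.89.

W9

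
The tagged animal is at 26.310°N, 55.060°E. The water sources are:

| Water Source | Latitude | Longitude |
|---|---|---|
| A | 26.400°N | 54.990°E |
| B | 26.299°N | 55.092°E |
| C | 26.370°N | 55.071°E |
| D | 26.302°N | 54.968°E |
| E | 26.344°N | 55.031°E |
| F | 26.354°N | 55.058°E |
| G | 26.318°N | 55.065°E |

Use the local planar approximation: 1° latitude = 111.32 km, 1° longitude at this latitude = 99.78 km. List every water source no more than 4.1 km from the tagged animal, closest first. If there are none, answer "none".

Distances from 26.310°N, 55.060°E:
A: 12.213 km
B: 3.420 km
C: 6.769 km
D: 9.223 km
E: 4.764 km
F: 4.902 km
G: 1.021 km
Threshold 4.1 km: G (1.021 km), B (3.420 km) are within range.

G, B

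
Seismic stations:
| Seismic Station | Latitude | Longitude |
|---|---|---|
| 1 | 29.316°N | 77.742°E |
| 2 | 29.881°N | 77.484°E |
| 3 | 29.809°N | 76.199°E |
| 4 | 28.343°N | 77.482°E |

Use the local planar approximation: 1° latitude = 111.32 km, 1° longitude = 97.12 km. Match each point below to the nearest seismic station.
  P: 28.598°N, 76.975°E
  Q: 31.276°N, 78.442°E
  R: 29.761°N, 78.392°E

P→4; Q→2; R→1

P at 28.598°N, 76.975°E:
  1: 109.258 km
  2: 151.137 km
  3: 154.445 km
  4: 56.836 km
  → nearest: 4 (56.836 km)
Q at 31.276°N, 78.442°E:
  1: 228.533 km
  2: 181.030 km
  3: 272.256 km
  4: 339.553 km
  → nearest: 2 (181.030 km)
R at 29.761°N, 78.392°E:
  1: 80.244 km
  2: 89.191 km
  3: 213.051 km
  4: 180.909 km
  → nearest: 1 (80.244 km)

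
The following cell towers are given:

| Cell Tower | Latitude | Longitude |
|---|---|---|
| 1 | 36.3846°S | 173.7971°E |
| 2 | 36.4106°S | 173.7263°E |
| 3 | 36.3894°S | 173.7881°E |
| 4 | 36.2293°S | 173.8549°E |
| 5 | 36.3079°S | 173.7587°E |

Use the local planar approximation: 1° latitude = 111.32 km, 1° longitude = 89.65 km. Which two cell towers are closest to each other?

1 and 3

Pairwise distances:
1–2: √((-0.0260·111.32)² + (-0.0708·89.65)²) = √(8.377088 + 40.287202) = 6.9760 km
1–3: √((-0.0048·111.32)² + (-0.0090·89.65)²) = √(0.285515 + 0.651007) = 0.9677 km
1–4: √((0.1553·111.32)² + (0.0578·89.65)²) = √(298.874806 + 26.850740) = 18.0479 km
1–5: √((0.0767·111.32)² + (-0.0384·89.65)²) = √(72.901611 + 11.851219) = 9.2061 km
2–3: √((0.0212·111.32)² + (0.0618·89.65)²) = √(5.569524 + 30.695700) = 6.0221 km
2–4: √((0.1813·111.32)² + (0.1286·89.65)²) = √(407.325879 + 132.917610) = 23.2431 km
2–5: √((0.1027·111.32)² + (0.0324·89.65)²) = √(130.703520 + 8.437050) = 11.7958 km
3–4: √((0.1601·111.32)² + (0.0668·89.65)²) = √(317.635518 + 35.863570) = 18.8016 km
3–5: √((0.0815·111.32)² + (-0.0294·89.65)²) = √(82.311708 + 6.946967) = 9.4477 km
4–5: √((-0.0786·111.32)² + (-0.0962·89.65)²) = √(76.558160 + 74.379068) = 12.2857 km
Closest pair: 1–3 at 0.9677 km.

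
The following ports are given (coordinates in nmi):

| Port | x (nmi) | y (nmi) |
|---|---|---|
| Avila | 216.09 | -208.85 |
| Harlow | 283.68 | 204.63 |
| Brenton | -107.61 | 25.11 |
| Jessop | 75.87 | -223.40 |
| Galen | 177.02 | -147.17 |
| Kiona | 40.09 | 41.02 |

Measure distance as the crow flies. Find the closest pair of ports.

Pairwise distances:
Avila–Galen: 73.01 nmi
Jessop–Galen: 126.66 nmi
Avila–Jessop: 140.97 nmi
Brenton–Kiona: 148.55 nmi
Galen–Kiona: 232.73 nmi
Jessop–Kiona: 266.83 nmi
Harlow–Kiona: 293.44 nmi
Avila–Kiona: 305.63 nmi
Brenton–Jessop: 308.90 nmi
Brenton–Galen: 332.71 nmi
Harlow–Galen: 367.61 nmi
Avila–Brenton: 399.40 nmi
Avila–Harlow: 418.97 nmi
Harlow–Brenton: 430.51 nmi
Harlow–Jessop: 475.81 nmi
Closest pair: Avila–Galen at 73.01 nmi.

Avila and Galen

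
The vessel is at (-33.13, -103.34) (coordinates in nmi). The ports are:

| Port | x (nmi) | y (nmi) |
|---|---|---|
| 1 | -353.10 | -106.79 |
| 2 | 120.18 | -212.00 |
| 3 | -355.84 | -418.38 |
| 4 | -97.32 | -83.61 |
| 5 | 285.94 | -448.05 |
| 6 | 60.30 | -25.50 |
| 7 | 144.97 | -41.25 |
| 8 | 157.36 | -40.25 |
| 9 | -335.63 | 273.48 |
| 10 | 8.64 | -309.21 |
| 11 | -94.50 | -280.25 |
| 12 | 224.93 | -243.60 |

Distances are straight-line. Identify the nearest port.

Distances from (-33.13, -103.34):
1: √((-319.97)² + (-3.45)²) = √(102380.8009 + 11.9025) = 319.99 nmi
2: √((153.31)² + (-108.66)²) = √(23503.9561 + 11806.9956) = 187.91 nmi
3: √((-322.71)² + (-315.04)²) = √(104141.7441 + 99250.2016) = 450.99 nmi
4: √((-64.19)² + (19.73)²) = √(4120.3561 + 389.2729) = 67.15 nmi
5: √((319.07)² + (-344.71)²) = √(101805.6649 + 118824.9841) = 469.71 nmi
6: √((93.43)² + (77.84)²) = √(8729.1649 + 6059.0656) = 121.61 nmi
7: √((178.10)² + (62.09)²) = √(31719.6100 + 3855.1681) = 188.61 nmi
8: √((190.49)² + (63.09)²) = √(36286.4401 + 3980.3481) = 200.67 nmi
9: √((-302.50)² + (376.82)²) = √(91506.2500 + 141993.3124) = 483.22 nmi
10: √((41.77)² + (-205.87)²) = √(1744.7329 + 42382.4569) = 210.06 nmi
11: √((-61.37)² + (-176.91)²) = √(3766.2769 + 31297.1481) = 187.25 nmi
12: √((258.06)² + (-140.26)²) = √(66594.9636 + 19672.8676) = 293.71 nmi
Minimum: 4 at 67.15 nmi.

4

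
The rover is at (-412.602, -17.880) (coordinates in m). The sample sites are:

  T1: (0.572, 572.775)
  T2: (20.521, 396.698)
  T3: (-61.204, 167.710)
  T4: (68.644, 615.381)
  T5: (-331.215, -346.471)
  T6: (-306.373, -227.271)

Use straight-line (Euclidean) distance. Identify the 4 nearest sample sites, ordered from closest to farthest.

Distances from (-412.602, -17.880):
T1: 720.823 m
T2: 599.559 m
T3: 397.397 m
T4: 795.372 m
T5: 338.520 m
T6: 234.796 m
Sorted: T6 (234.796 m) < T5 (338.520 m) < T3 (397.397 m) < T2 (599.559 m) < T1 (720.823 m) < T4 (795.372 m)

T6, T5, T3, T2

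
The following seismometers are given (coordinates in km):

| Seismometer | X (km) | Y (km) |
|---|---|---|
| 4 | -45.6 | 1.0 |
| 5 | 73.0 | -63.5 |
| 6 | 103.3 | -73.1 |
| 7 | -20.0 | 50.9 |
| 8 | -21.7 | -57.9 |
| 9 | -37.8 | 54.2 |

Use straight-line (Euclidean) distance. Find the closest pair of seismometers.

Pairwise distances:
7–9: √((-17.8)² + (3.3)²) = √(316.840 + 10.890) = 18.1 km
5–6: √((30.3)² + (-9.6)²) = √(918.090 + 92.160) = 31.8 km
4–9: √((7.8)² + (53.2)²) = √(60.840 + 2830.240) = 53.8 km
4–7: √((25.6)² + (49.9)²) = √(655.360 + 2490.010) = 56.1 km
4–8: √((23.9)² + (-58.9)²) = √(571.210 + 3469.210) = 63.6 km
5–8: √((-94.7)² + (5.6)²) = √(8968.090 + 31.360) = 94.9 km
7–8: √((-1.7)² + (-108.8)²) = √(2.890 + 11837.440) = 108.8 km
8–9: √((-16.1)² + (112.1)²) = √(259.210 + 12566.410) = 113.3 km
6–8: √((-125.0)² + (15.2)²) = √(15625.000 + 231.040) = 125.9 km
4–5: √((118.6)² + (-64.5)²) = √(14065.960 + 4160.250) = 135.0 km
5–7: √((-93.0)² + (114.4)²) = √(8649.000 + 13087.360) = 147.4 km
5–9: √((-110.8)² + (117.7)²) = √(12276.640 + 13853.290) = 161.6 km
4–6: √((148.9)² + (-74.1)²) = √(22171.210 + 5490.810) = 166.3 km
6–7: √((-123.3)² + (124.0)²) = √(15202.890 + 15376.000) = 174.9 km
6–9: √((-141.1)² + (127.3)²) = √(19909.210 + 16205.290) = 190.0 km
Closest pair: 7–9 at 18.1 km.

7 and 9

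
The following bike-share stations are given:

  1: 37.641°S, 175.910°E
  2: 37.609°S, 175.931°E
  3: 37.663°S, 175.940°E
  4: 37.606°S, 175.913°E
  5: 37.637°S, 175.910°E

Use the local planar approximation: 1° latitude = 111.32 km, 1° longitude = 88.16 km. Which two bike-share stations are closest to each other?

Pairwise distances:
1–2: √((0.032·111.32)² + (0.021·88.16)²) = √(12.68955 + 3.42753) = 4.015 km
1–3: √((-0.022·111.32)² + (0.030·88.16)²) = √(5.99780 + 6.99497) = 3.605 km
1–4: √((0.035·111.32)² + (0.003·88.16)²) = √(15.18037 + 0.06995) = 3.905 km
1–5: √((0.004·111.32)² + (0.000·88.16)²) = √(0.19827 + 0.00000) = 0.445 km
2–3: √((-0.054·111.32)² + (0.009·88.16)²) = √(36.13549 + 0.62955) = 6.063 km
2–4: √((0.003·111.32)² + (-0.018·88.16)²) = √(0.11153 + 2.51819) = 1.622 km
2–5: √((-0.028·111.32)² + (-0.021·88.16)²) = √(9.71544 + 3.42753) = 3.625 km
3–4: √((0.057·111.32)² + (-0.027·88.16)²) = √(40.26207 + 5.66592) = 6.777 km
3–5: √((0.026·111.32)² + (-0.030·88.16)²) = √(8.37709 + 6.99497) = 3.921 km
4–5: √((-0.031·111.32)² + (-0.003·88.16)²) = √(11.90885 + 0.06995) = 3.461 km
Closest pair: 1–5 at 0.445 km.

1 and 5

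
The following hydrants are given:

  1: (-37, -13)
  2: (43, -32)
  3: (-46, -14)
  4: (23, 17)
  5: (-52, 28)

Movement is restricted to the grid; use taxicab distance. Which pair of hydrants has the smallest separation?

1 and 3

Pairwise distances:
1–3: 10
3–5: 48
1–5: 56
2–4: 69
4–5: 86
1–4: 90
1–2: 99
3–4: 100
2–3: 107
2–5: 155
Closest pair: 1–3 at 10.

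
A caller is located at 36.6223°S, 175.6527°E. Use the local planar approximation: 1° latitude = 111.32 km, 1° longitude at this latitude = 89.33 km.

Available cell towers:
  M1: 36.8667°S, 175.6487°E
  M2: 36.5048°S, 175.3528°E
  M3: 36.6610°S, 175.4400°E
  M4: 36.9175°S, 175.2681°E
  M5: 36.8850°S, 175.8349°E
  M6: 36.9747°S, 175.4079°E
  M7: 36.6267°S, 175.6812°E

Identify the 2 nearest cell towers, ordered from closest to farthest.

M7, M3

Distances from 36.6223°S, 175.6527°E:
M1: 27.2090 km
M2: 29.8127 km
M3: 19.4828 km
M4: 47.5420 km
M5: 33.4679 km
M6: 44.9125 km
M7: 2.5926 km
Sorted: M7 (2.5926 km) < M3 (19.4828 km) < M1 (27.2090 km) < M2 (29.8127 km) < …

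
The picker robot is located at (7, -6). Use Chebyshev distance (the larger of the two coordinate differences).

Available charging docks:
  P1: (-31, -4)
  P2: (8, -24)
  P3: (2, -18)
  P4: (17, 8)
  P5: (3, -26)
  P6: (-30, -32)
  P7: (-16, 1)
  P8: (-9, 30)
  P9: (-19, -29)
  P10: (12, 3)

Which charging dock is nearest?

Distances from (7, -6):
P1: 38
P2: 18
P3: 12
P4: 14
P5: 20
P6: 37
P7: 23
P8: 36
P9: 26
P10: 9
Minimum: P10 at 9.

P10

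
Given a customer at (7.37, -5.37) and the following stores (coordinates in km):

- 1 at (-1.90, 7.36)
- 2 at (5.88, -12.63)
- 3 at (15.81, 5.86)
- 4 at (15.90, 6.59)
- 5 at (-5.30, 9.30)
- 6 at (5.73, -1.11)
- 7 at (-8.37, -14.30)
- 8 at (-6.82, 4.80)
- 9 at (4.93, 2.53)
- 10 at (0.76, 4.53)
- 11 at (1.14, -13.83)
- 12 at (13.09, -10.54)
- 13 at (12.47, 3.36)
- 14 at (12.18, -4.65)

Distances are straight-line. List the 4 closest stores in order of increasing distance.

6, 14, 2, 12

Distances from (7.37, -5.37):
1: 15.75 km
2: 7.41 km
3: 14.05 km
4: 14.69 km
5: 19.38 km
6: 4.56 km
7: 18.10 km
8: 17.46 km
9: 8.27 km
10: 11.90 km
11: 10.51 km
12: 7.71 km
13: 10.11 km
14: 4.86 km
Sorted: 6 (4.56 km) < 14 (4.86 km) < 2 (7.41 km) < 12 (7.71 km) < 9 (8.27 km) < 13 (10.11 km) < …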